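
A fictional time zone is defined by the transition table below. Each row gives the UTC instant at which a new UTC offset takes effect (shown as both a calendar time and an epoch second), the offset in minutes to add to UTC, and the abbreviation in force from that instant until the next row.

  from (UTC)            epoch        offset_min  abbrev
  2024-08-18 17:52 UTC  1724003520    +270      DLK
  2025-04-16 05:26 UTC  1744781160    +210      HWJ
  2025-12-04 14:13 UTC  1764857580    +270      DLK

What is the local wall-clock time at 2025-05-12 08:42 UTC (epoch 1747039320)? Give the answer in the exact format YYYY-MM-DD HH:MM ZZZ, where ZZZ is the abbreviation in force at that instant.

Query: 2025-05-12 08:42 UTC
Rule 2/3 (HWJ, +03:30): 2025-04-16 05:26 UTC ≤ query < 2025-12-04 14:13 UTC
8·60 + 42 + 210 = 732 min
732 = 0·1440 + 732; 732 = 12·60 + 12 → 12:12, same day
→ 2025-05-12 12:12 HWJ

2025-05-12 12:12 HWJ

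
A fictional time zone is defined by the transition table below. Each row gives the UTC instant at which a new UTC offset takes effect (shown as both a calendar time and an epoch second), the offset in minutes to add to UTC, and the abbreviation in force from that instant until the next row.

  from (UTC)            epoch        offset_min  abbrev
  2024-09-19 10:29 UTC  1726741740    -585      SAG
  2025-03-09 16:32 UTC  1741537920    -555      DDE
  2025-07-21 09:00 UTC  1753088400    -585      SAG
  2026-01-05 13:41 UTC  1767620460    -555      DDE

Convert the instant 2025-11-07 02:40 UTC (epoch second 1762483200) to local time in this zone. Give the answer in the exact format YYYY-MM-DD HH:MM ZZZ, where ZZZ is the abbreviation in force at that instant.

2025-11-06 16:55 SAG

Query: 2025-11-07 02:40 UTC
Rule 3/4 (SAG, -09:45): 2025-07-21 09:00 UTC ≤ query < 2026-01-05 13:41 UTC
2·60 + 40 - 585 = -425 min
-425 = -1·1440 + 1015; 1015 = 16·60 + 55 → 16:55, 2025-11-07 - 1 day = 2025-11-06
→ 2025-11-06 16:55 SAG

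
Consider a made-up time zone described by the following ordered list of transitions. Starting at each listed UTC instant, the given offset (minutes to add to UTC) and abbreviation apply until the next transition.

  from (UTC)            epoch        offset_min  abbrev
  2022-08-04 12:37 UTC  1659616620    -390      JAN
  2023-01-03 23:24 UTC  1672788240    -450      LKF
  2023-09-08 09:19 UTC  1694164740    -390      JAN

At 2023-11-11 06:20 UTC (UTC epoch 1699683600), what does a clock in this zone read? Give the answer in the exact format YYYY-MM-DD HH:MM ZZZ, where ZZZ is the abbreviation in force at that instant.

Query: 2023-11-11 06:20 UTC
Rule 3/3 (JAN, -06:30): 2023-09-08 09:19 UTC ≤ query < +∞
6·60 + 20 - 390 = -10 min
-10 = -1·1440 + 1430; 1430 = 23·60 + 50 → 23:50, 2023-11-11 - 1 day = 2023-11-10
→ 2023-11-10 23:50 JAN

2023-11-10 23:50 JAN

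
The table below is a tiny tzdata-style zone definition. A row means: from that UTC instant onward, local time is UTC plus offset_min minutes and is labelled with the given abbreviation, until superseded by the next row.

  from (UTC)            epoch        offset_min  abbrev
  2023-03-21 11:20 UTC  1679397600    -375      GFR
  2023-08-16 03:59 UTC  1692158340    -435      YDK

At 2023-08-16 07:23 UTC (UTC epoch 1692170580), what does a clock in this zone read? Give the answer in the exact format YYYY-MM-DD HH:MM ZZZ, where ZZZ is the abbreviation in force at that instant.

2023-08-16 00:08 YDK

Query: 2023-08-16 07:23 UTC
Rule 2/2 (YDK, -07:15): 2023-08-16 03:59 UTC ≤ query < +∞
7·60 + 23 - 435 = 8 min
8 = 0·1440 + 8; 8 = 0·60 + 8 → 00:08, same day
→ 2023-08-16 00:08 YDK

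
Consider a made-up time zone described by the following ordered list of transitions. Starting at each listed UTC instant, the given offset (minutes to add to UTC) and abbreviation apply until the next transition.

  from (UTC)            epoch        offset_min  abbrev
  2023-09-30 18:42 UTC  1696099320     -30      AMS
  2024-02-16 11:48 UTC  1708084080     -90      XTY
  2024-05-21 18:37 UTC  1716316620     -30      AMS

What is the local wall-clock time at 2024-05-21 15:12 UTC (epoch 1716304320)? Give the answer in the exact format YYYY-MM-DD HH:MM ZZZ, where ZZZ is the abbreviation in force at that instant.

Query: 2024-05-21 15:12 UTC
Rule 2/3 (XTY, -01:30): 2024-02-16 11:48 UTC ≤ query < 2024-05-21 18:37 UTC
15·60 + 12 - 90 = 822 min
822 = 0·1440 + 822; 822 = 13·60 + 42 → 13:42, same day
→ 2024-05-21 13:42 XTY

2024-05-21 13:42 XTY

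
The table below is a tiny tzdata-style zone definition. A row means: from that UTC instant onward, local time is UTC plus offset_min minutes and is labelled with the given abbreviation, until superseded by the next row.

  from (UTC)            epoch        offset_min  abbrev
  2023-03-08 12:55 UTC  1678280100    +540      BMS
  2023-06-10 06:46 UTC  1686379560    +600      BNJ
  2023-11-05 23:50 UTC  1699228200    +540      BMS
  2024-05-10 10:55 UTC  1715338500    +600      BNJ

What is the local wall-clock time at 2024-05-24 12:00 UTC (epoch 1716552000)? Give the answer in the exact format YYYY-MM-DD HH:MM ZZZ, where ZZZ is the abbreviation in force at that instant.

Query: 2024-05-24 12:00 UTC
Rule 4/4 (BNJ, +10:00): 2024-05-10 10:55 UTC ≤ query < +∞
12·60 + 0 + 600 = 1320 min
1320 = 0·1440 + 1320; 1320 = 22·60 + 0 → 22:00, same day
→ 2024-05-24 22:00 BNJ

2024-05-24 22:00 BNJ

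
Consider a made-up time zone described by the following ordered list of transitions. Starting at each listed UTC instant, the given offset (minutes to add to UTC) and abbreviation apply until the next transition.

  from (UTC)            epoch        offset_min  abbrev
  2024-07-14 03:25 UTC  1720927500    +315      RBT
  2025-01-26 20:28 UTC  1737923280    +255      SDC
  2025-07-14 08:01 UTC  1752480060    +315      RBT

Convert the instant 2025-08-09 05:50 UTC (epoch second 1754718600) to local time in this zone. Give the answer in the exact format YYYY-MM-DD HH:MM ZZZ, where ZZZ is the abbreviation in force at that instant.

Query: 2025-08-09 05:50 UTC
Rule 3/3 (RBT, +05:15): 2025-07-14 08:01 UTC ≤ query < +∞
5·60 + 50 + 315 = 665 min
665 = 0·1440 + 665; 665 = 11·60 + 5 → 11:05, same day
→ 2025-08-09 11:05 RBT

2025-08-09 11:05 RBT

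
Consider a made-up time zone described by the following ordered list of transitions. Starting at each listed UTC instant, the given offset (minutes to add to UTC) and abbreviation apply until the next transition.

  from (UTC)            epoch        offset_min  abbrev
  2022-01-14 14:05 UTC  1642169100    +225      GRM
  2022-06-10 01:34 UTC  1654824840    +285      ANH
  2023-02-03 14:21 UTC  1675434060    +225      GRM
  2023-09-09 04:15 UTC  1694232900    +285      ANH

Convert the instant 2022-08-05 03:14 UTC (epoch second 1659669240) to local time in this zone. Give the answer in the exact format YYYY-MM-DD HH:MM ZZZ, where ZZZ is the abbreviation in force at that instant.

2022-08-05 07:59 ANH

Query: 2022-08-05 03:14 UTC
Rule 2/4 (ANH, +04:45): 2022-06-10 01:34 UTC ≤ query < 2023-02-03 14:21 UTC
3·60 + 14 + 285 = 479 min
479 = 0·1440 + 479; 479 = 7·60 + 59 → 07:59, same day
→ 2022-08-05 07:59 ANH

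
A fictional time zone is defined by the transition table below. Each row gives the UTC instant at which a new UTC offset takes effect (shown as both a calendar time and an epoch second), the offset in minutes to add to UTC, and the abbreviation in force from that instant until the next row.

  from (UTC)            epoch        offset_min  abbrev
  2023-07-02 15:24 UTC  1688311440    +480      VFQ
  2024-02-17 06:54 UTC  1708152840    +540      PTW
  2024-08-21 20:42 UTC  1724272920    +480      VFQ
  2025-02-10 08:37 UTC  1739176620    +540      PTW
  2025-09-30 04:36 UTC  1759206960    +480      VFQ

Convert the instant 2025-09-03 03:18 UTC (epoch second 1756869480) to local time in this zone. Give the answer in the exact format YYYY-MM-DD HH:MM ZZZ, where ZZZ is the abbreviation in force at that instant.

Query: 2025-09-03 03:18 UTC
Rule 4/5 (PTW, +09:00): 2025-02-10 08:37 UTC ≤ query < 2025-09-30 04:36 UTC
3·60 + 18 + 540 = 738 min
738 = 0·1440 + 738; 738 = 12·60 + 18 → 12:18, same day
→ 2025-09-03 12:18 PTW

2025-09-03 12:18 PTW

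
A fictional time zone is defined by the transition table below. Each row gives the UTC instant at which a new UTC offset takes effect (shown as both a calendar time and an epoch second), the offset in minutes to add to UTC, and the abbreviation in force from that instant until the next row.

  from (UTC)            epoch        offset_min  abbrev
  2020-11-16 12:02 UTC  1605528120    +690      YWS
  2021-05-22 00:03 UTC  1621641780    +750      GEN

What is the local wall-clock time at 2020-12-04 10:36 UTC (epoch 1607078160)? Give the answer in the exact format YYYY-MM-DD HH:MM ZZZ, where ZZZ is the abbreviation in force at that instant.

Query: 2020-12-04 10:36 UTC
Rule 1/2 (YWS, +11:30): 2020-11-16 12:02 UTC ≤ query < 2021-05-22 00:03 UTC
10·60 + 36 + 690 = 1326 min
1326 = 0·1440 + 1326; 1326 = 22·60 + 6 → 22:06, same day
→ 2020-12-04 22:06 YWS

2020-12-04 22:06 YWS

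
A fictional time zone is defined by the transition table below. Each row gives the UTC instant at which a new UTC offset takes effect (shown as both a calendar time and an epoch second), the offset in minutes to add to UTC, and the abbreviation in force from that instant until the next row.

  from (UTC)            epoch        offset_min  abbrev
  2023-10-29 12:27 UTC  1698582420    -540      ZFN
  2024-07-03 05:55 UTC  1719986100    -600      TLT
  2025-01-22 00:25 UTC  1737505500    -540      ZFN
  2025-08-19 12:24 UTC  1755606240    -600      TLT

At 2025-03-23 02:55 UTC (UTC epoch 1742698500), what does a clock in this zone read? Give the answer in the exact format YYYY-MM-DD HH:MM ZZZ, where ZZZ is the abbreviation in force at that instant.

Query: 2025-03-23 02:55 UTC
Rule 3/4 (ZFN, -09:00): 2025-01-22 00:25 UTC ≤ query < 2025-08-19 12:24 UTC
2·60 + 55 - 540 = -365 min
-365 = -1·1440 + 1075; 1075 = 17·60 + 55 → 17:55, 2025-03-23 - 1 day = 2025-03-22
→ 2025-03-22 17:55 ZFN

2025-03-22 17:55 ZFN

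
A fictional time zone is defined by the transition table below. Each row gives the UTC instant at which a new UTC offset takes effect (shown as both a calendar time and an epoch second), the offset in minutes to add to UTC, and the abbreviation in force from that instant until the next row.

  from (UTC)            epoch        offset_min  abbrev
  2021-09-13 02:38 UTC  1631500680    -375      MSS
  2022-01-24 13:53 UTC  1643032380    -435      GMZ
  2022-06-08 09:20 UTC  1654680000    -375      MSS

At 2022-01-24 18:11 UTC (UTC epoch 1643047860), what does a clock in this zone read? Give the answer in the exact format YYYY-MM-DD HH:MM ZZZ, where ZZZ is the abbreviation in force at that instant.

2022-01-24 10:56 GMZ

Query: 2022-01-24 18:11 UTC
Rule 2/3 (GMZ, -07:15): 2022-01-24 13:53 UTC ≤ query < 2022-06-08 09:20 UTC
18·60 + 11 - 435 = 656 min
656 = 0·1440 + 656; 656 = 10·60 + 56 → 10:56, same day
→ 2022-01-24 10:56 GMZ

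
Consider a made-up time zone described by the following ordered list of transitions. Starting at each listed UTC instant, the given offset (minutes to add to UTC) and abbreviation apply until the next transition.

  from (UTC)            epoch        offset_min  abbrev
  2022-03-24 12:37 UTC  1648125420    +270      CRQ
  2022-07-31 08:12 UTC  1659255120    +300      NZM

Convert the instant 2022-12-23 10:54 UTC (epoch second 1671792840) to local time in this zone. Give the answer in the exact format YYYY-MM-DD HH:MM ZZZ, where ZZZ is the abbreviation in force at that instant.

Query: 2022-12-23 10:54 UTC
Rule 2/2 (NZM, +05:00): 2022-07-31 08:12 UTC ≤ query < +∞
10·60 + 54 + 300 = 954 min
954 = 0·1440 + 954; 954 = 15·60 + 54 → 15:54, same day
→ 2022-12-23 15:54 NZM

2022-12-23 15:54 NZM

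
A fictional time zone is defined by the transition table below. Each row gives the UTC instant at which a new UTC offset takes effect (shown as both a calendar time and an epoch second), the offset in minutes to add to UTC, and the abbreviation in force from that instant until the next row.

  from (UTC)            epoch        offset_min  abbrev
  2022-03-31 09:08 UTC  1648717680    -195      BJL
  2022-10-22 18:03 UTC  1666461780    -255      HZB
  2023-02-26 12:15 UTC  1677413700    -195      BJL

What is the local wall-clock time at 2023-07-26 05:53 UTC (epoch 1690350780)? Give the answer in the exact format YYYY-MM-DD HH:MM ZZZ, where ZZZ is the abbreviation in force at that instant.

2023-07-26 02:38 BJL

Query: 2023-07-26 05:53 UTC
Rule 3/3 (BJL, -03:15): 2023-02-26 12:15 UTC ≤ query < +∞
5·60 + 53 - 195 = 158 min
158 = 0·1440 + 158; 158 = 2·60 + 38 → 02:38, same day
→ 2023-07-26 02:38 BJL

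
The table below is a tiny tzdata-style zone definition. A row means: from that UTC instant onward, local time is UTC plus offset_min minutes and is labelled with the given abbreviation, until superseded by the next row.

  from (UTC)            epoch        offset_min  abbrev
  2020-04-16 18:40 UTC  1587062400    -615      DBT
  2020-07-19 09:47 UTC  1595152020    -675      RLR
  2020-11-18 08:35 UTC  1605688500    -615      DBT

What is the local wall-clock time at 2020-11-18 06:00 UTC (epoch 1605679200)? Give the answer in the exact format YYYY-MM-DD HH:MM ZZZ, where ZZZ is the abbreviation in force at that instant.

2020-11-17 18:45 RLR

Query: 2020-11-18 06:00 UTC
Rule 2/3 (RLR, -11:15): 2020-07-19 09:47 UTC ≤ query < 2020-11-18 08:35 UTC
6·60 + 0 - 675 = -315 min
-315 = -1·1440 + 1125; 1125 = 18·60 + 45 → 18:45, 2020-11-18 - 1 day = 2020-11-17
→ 2020-11-17 18:45 RLR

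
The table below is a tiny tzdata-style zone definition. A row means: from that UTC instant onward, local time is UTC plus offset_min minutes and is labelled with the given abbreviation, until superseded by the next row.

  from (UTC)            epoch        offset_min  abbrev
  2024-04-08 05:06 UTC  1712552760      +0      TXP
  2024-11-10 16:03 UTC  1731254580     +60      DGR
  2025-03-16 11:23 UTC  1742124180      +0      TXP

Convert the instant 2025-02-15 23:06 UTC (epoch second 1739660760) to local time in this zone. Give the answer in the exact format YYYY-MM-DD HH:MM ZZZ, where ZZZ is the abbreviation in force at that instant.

2025-02-16 00:06 DGR

Query: 2025-02-15 23:06 UTC
Rule 2/3 (DGR, +01:00): 2024-11-10 16:03 UTC ≤ query < 2025-03-16 11:23 UTC
23·60 + 6 + 60 = 1446 min
1446 = 1·1440 + 6; 6 = 0·60 + 6 → 00:06, 2025-02-15 + 1 day = 2025-02-16
→ 2025-02-16 00:06 DGR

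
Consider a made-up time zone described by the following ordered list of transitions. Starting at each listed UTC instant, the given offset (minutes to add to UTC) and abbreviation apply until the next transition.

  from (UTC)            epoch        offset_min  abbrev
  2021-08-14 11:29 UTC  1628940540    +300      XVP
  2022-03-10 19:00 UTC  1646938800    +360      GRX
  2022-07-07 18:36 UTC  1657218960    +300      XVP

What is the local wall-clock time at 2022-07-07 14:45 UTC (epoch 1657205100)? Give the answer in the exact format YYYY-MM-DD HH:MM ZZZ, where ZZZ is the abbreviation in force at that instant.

Query: 2022-07-07 14:45 UTC
Rule 2/3 (GRX, +06:00): 2022-03-10 19:00 UTC ≤ query < 2022-07-07 18:36 UTC
14·60 + 45 + 360 = 1245 min
1245 = 0·1440 + 1245; 1245 = 20·60 + 45 → 20:45, same day
→ 2022-07-07 20:45 GRX

2022-07-07 20:45 GRX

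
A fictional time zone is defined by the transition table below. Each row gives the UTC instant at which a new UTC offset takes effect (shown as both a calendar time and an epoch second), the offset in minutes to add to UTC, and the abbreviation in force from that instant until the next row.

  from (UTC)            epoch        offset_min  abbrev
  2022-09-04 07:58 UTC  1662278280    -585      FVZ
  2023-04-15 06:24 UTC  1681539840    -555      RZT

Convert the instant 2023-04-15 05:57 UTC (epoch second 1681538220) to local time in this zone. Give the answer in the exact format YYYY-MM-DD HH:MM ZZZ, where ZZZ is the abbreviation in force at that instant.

2023-04-14 20:12 FVZ

Query: 2023-04-15 05:57 UTC
Rule 1/2 (FVZ, -09:45): 2022-09-04 07:58 UTC ≤ query < 2023-04-15 06:24 UTC
5·60 + 57 - 585 = -228 min
-228 = -1·1440 + 1212; 1212 = 20·60 + 12 → 20:12, 2023-04-15 - 1 day = 2023-04-14
→ 2023-04-14 20:12 FVZ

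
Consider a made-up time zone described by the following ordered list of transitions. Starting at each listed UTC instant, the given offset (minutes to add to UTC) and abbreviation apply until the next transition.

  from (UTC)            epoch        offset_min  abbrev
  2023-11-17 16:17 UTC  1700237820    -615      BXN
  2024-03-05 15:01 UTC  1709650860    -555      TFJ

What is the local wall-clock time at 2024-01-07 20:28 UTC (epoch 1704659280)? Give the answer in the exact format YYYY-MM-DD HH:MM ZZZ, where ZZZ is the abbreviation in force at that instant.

Query: 2024-01-07 20:28 UTC
Rule 1/2 (BXN, -10:15): 2023-11-17 16:17 UTC ≤ query < 2024-03-05 15:01 UTC
20·60 + 28 - 615 = 613 min
613 = 0·1440 + 613; 613 = 10·60 + 13 → 10:13, same day
→ 2024-01-07 10:13 BXN

2024-01-07 10:13 BXN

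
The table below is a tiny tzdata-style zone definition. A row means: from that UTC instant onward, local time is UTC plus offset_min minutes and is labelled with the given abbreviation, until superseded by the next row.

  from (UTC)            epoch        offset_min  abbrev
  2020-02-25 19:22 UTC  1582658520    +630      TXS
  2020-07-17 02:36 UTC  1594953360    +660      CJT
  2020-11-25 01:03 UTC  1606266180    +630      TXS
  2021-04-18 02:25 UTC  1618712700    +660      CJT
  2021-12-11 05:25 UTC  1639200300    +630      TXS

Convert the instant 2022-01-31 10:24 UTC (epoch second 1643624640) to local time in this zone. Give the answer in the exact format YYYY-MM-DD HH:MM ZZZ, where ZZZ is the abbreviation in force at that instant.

2022-01-31 20:54 TXS

Query: 2022-01-31 10:24 UTC
Rule 5/5 (TXS, +10:30): 2021-12-11 05:25 UTC ≤ query < +∞
10·60 + 24 + 630 = 1254 min
1254 = 0·1440 + 1254; 1254 = 20·60 + 54 → 20:54, same day
→ 2022-01-31 20:54 TXS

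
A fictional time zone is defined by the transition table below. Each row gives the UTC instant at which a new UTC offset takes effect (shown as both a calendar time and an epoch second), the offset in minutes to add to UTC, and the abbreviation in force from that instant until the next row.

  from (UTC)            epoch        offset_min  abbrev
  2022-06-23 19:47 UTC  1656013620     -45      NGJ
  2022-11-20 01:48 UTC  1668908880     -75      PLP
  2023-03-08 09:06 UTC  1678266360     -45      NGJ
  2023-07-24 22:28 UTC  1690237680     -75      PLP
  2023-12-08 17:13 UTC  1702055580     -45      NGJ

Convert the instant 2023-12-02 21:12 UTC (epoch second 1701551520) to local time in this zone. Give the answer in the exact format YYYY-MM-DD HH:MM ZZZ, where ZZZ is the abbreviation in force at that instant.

Query: 2023-12-02 21:12 UTC
Rule 4/5 (PLP, -01:15): 2023-07-24 22:28 UTC ≤ query < 2023-12-08 17:13 UTC
21·60 + 12 - 75 = 1197 min
1197 = 0·1440 + 1197; 1197 = 19·60 + 57 → 19:57, same day
→ 2023-12-02 19:57 PLP

2023-12-02 19:57 PLP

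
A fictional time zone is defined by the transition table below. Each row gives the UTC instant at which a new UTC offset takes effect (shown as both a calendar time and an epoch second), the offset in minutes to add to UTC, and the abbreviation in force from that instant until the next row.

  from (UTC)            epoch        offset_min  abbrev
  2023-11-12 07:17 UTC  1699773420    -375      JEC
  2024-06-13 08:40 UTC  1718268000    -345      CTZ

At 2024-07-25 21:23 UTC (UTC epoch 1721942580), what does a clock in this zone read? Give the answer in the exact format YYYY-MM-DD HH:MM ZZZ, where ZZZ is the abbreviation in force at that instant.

Query: 2024-07-25 21:23 UTC
Rule 2/2 (CTZ, -05:45): 2024-06-13 08:40 UTC ≤ query < +∞
21·60 + 23 - 345 = 938 min
938 = 0·1440 + 938; 938 = 15·60 + 38 → 15:38, same day
→ 2024-07-25 15:38 CTZ

2024-07-25 15:38 CTZ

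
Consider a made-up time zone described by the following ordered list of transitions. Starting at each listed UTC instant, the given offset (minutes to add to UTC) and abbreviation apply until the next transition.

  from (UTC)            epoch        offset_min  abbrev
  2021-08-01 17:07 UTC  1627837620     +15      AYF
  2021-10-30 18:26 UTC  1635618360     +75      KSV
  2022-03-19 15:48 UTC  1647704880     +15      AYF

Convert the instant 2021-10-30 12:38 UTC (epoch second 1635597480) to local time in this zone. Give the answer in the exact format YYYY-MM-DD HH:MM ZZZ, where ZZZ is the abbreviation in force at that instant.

Query: 2021-10-30 12:38 UTC
Rule 1/3 (AYF, +00:15): 2021-08-01 17:07 UTC ≤ query < 2021-10-30 18:26 UTC
12·60 + 38 + 15 = 773 min
773 = 0·1440 + 773; 773 = 12·60 + 53 → 12:53, same day
→ 2021-10-30 12:53 AYF

2021-10-30 12:53 AYF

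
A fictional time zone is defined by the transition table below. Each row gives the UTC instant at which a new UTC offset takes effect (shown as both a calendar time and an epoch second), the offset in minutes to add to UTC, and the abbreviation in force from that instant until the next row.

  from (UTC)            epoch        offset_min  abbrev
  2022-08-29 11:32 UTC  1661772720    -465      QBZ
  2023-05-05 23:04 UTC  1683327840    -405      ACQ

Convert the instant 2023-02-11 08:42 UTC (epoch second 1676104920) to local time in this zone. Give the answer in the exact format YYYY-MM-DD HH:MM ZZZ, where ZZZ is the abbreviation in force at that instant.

2023-02-11 00:57 QBZ

Query: 2023-02-11 08:42 UTC
Rule 1/2 (QBZ, -07:45): 2022-08-29 11:32 UTC ≤ query < 2023-05-05 23:04 UTC
8·60 + 42 - 465 = 57 min
57 = 0·1440 + 57; 57 = 0·60 + 57 → 00:57, same day
→ 2023-02-11 00:57 QBZ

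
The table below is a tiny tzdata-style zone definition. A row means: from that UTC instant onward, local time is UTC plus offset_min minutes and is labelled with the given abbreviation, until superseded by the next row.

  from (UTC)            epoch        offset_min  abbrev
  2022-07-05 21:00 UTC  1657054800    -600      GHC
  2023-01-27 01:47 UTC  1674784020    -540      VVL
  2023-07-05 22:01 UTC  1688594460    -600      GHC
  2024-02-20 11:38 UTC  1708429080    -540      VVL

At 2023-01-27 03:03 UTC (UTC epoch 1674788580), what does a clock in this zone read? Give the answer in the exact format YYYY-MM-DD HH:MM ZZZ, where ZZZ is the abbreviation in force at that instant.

2023-01-26 18:03 VVL

Query: 2023-01-27 03:03 UTC
Rule 2/4 (VVL, -09:00): 2023-01-27 01:47 UTC ≤ query < 2023-07-05 22:01 UTC
3·60 + 3 - 540 = -357 min
-357 = -1·1440 + 1083; 1083 = 18·60 + 3 → 18:03, 2023-01-27 - 1 day = 2023-01-26
→ 2023-01-26 18:03 VVL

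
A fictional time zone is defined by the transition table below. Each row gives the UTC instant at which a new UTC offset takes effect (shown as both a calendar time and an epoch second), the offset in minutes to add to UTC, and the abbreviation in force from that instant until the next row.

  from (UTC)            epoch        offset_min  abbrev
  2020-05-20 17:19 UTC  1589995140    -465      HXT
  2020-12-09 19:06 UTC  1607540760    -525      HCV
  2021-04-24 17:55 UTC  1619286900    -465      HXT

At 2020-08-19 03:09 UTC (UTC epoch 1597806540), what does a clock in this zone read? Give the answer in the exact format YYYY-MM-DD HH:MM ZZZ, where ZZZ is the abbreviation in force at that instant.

Query: 2020-08-19 03:09 UTC
Rule 1/3 (HXT, -07:45): 2020-05-20 17:19 UTC ≤ query < 2020-12-09 19:06 UTC
3·60 + 9 - 465 = -276 min
-276 = -1·1440 + 1164; 1164 = 19·60 + 24 → 19:24, 2020-08-19 - 1 day = 2020-08-18
→ 2020-08-18 19:24 HXT

2020-08-18 19:24 HXT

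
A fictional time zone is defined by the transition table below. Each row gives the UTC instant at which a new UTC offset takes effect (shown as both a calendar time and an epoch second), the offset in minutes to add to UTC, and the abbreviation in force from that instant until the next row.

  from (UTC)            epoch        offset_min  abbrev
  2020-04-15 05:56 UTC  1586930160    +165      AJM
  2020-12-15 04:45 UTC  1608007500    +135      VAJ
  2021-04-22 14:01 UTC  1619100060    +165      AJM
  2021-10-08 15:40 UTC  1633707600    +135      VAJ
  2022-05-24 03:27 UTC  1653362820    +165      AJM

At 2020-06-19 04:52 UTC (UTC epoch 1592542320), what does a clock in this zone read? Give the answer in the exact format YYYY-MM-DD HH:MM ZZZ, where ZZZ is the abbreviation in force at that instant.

2020-06-19 07:37 AJM

Query: 2020-06-19 04:52 UTC
Rule 1/5 (AJM, +02:45): 2020-04-15 05:56 UTC ≤ query < 2020-12-15 04:45 UTC
4·60 + 52 + 165 = 457 min
457 = 0·1440 + 457; 457 = 7·60 + 37 → 07:37, same day
→ 2020-06-19 07:37 AJM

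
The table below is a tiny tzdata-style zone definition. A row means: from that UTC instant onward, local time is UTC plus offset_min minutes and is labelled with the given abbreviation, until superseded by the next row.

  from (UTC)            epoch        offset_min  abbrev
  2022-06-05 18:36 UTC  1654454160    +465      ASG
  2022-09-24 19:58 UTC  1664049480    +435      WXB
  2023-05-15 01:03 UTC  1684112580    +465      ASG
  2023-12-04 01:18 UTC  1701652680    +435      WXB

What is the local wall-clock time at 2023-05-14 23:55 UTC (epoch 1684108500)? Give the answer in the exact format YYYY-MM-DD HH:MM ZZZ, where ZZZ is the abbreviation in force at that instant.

2023-05-15 07:10 WXB

Query: 2023-05-14 23:55 UTC
Rule 2/4 (WXB, +07:15): 2022-09-24 19:58 UTC ≤ query < 2023-05-15 01:03 UTC
23·60 + 55 + 435 = 1870 min
1870 = 1·1440 + 430; 430 = 7·60 + 10 → 07:10, 2023-05-14 + 1 day = 2023-05-15
→ 2023-05-15 07:10 WXB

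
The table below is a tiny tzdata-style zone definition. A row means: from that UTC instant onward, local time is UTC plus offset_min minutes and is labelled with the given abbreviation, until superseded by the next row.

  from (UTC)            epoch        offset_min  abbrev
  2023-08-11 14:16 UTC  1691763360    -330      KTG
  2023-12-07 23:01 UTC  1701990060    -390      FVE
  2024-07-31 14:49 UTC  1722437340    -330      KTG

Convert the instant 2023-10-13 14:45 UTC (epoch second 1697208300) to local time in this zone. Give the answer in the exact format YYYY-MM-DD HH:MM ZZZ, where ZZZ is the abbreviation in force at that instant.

Query: 2023-10-13 14:45 UTC
Rule 1/3 (KTG, -05:30): 2023-08-11 14:16 UTC ≤ query < 2023-12-07 23:01 UTC
14·60 + 45 - 330 = 555 min
555 = 0·1440 + 555; 555 = 9·60 + 15 → 09:15, same day
→ 2023-10-13 09:15 KTG

2023-10-13 09:15 KTG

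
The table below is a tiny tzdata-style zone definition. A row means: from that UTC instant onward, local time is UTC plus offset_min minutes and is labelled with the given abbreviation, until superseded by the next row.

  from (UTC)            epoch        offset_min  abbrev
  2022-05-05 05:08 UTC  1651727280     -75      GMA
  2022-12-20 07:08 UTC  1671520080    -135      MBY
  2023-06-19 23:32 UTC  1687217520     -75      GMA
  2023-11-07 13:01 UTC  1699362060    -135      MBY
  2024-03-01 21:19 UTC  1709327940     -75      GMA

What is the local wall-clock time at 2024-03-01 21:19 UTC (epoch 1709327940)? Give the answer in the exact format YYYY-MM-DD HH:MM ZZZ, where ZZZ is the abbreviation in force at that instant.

2024-03-01 20:04 GMA

Query: 2024-03-01 21:19 UTC
Rule 5/5 (GMA, -01:15): 2024-03-01 21:19 UTC ≤ query < +∞
21·60 + 19 - 75 = 1204 min
1204 = 0·1440 + 1204; 1204 = 20·60 + 4 → 20:04, same day
→ 2024-03-01 20:04 GMA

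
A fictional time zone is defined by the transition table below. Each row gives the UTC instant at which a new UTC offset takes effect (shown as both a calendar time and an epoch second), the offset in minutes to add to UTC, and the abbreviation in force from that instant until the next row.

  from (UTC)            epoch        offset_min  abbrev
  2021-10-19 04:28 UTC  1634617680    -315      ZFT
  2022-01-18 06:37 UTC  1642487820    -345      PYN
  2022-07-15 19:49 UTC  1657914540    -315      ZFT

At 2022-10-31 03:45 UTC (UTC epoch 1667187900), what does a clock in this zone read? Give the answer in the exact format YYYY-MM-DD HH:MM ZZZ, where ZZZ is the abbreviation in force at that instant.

2022-10-30 22:30 ZFT

Query: 2022-10-31 03:45 UTC
Rule 3/3 (ZFT, -05:15): 2022-07-15 19:49 UTC ≤ query < +∞
3·60 + 45 - 315 = -90 min
-90 = -1·1440 + 1350; 1350 = 22·60 + 30 → 22:30, 2022-10-31 - 1 day = 2022-10-30
→ 2022-10-30 22:30 ZFT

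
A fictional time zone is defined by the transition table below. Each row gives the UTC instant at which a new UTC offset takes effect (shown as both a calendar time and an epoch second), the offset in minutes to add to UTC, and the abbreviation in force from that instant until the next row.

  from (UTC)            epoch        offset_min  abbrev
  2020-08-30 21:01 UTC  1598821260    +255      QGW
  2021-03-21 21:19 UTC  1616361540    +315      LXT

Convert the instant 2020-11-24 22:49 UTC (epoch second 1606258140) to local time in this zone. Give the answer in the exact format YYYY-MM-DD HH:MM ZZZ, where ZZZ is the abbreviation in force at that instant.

2020-11-25 03:04 QGW

Query: 2020-11-24 22:49 UTC
Rule 1/2 (QGW, +04:15): 2020-08-30 21:01 UTC ≤ query < 2021-03-21 21:19 UTC
22·60 + 49 + 255 = 1624 min
1624 = 1·1440 + 184; 184 = 3·60 + 4 → 03:04, 2020-11-24 + 1 day = 2020-11-25
→ 2020-11-25 03:04 QGW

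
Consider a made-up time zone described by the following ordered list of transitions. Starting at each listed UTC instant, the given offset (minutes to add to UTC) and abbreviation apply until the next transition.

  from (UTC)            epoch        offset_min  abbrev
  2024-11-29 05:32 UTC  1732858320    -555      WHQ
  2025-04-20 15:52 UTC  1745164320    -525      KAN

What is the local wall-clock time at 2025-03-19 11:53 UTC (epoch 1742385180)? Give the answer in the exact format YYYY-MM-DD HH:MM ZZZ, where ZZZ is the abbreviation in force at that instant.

2025-03-19 02:38 WHQ

Query: 2025-03-19 11:53 UTC
Rule 1/2 (WHQ, -09:15): 2024-11-29 05:32 UTC ≤ query < 2025-04-20 15:52 UTC
11·60 + 53 - 555 = 158 min
158 = 0·1440 + 158; 158 = 2·60 + 38 → 02:38, same day
→ 2025-03-19 02:38 WHQ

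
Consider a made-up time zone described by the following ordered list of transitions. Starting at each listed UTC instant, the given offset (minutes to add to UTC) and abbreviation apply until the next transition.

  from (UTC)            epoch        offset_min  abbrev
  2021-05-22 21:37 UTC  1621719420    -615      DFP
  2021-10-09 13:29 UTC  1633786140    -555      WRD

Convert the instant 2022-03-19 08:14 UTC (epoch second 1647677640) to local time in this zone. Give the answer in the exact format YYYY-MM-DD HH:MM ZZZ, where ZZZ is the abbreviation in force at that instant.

2022-03-18 22:59 WRD

Query: 2022-03-19 08:14 UTC
Rule 2/2 (WRD, -09:15): 2021-10-09 13:29 UTC ≤ query < +∞
8·60 + 14 - 555 = -61 min
-61 = -1·1440 + 1379; 1379 = 22·60 + 59 → 22:59, 2022-03-19 - 1 day = 2022-03-18
→ 2022-03-18 22:59 WRD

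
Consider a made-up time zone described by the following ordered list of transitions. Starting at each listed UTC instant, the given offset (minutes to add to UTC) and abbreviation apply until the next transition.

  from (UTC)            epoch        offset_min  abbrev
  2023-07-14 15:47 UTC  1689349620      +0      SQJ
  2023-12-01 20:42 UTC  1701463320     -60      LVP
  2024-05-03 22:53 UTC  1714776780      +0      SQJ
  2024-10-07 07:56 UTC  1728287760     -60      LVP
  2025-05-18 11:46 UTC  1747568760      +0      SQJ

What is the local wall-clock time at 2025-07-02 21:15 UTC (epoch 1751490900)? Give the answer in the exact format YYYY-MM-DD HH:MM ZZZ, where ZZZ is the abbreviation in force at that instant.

Query: 2025-07-02 21:15 UTC
Rule 5/5 (SQJ, +00:00): 2025-05-18 11:46 UTC ≤ query < +∞
21·60 + 15 + 0 = 1275 min
1275 = 0·1440 + 1275; 1275 = 21·60 + 15 → 21:15, same day
→ 2025-07-02 21:15 SQJ

2025-07-02 21:15 SQJ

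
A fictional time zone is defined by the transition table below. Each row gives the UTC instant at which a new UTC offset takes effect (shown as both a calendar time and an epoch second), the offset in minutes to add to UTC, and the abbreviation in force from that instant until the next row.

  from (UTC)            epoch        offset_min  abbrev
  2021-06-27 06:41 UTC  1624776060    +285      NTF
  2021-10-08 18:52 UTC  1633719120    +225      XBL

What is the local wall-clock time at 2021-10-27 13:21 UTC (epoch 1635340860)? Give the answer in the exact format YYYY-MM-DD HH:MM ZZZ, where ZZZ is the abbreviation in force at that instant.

Query: 2021-10-27 13:21 UTC
Rule 2/2 (XBL, +03:45): 2021-10-08 18:52 UTC ≤ query < +∞
13·60 + 21 + 225 = 1026 min
1026 = 0·1440 + 1026; 1026 = 17·60 + 6 → 17:06, same day
→ 2021-10-27 17:06 XBL

2021-10-27 17:06 XBL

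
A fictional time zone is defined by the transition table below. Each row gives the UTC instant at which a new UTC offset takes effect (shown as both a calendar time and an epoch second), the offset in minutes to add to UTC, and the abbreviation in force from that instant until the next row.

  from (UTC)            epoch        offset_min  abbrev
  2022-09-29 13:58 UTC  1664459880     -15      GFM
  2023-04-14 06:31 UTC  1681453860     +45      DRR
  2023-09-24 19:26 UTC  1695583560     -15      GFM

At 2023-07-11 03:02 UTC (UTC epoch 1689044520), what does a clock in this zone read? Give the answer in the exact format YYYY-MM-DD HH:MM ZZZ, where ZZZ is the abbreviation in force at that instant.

Query: 2023-07-11 03:02 UTC
Rule 2/3 (DRR, +00:45): 2023-04-14 06:31 UTC ≤ query < 2023-09-24 19:26 UTC
3·60 + 2 + 45 = 227 min
227 = 0·1440 + 227; 227 = 3·60 + 47 → 03:47, same day
→ 2023-07-11 03:47 DRR

2023-07-11 03:47 DRR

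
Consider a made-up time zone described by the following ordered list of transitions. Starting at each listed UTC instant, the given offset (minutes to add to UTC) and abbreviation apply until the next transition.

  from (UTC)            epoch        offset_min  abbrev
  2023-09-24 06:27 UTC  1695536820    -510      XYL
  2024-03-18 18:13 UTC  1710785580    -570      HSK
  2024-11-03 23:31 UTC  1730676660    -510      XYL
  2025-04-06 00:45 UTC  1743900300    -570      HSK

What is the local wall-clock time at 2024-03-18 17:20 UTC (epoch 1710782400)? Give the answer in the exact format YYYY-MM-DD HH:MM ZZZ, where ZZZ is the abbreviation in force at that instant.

2024-03-18 08:50 XYL

Query: 2024-03-18 17:20 UTC
Rule 1/4 (XYL, -08:30): 2023-09-24 06:27 UTC ≤ query < 2024-03-18 18:13 UTC
17·60 + 20 - 510 = 530 min
530 = 0·1440 + 530; 530 = 8·60 + 50 → 08:50, same day
→ 2024-03-18 08:50 XYL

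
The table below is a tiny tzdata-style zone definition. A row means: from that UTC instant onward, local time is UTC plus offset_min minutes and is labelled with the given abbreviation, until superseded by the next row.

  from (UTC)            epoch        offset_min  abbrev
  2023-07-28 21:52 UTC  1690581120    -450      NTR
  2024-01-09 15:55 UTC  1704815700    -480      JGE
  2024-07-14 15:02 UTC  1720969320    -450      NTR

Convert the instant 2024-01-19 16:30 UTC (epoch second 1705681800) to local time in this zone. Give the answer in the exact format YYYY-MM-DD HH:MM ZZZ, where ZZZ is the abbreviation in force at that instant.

Query: 2024-01-19 16:30 UTC
Rule 2/3 (JGE, -08:00): 2024-01-09 15:55 UTC ≤ query < 2024-07-14 15:02 UTC
16·60 + 30 - 480 = 510 min
510 = 0·1440 + 510; 510 = 8·60 + 30 → 08:30, same day
→ 2024-01-19 08:30 JGE

2024-01-19 08:30 JGE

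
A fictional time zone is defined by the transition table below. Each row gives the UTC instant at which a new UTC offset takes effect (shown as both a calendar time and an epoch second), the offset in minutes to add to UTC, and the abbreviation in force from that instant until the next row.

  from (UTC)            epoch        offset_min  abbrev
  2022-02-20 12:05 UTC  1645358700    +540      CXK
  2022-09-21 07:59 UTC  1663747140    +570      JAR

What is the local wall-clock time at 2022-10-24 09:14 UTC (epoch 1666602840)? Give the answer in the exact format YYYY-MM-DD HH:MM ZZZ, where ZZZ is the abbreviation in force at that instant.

2022-10-24 18:44 JAR

Query: 2022-10-24 09:14 UTC
Rule 2/2 (JAR, +09:30): 2022-09-21 07:59 UTC ≤ query < +∞
9·60 + 14 + 570 = 1124 min
1124 = 0·1440 + 1124; 1124 = 18·60 + 44 → 18:44, same day
→ 2022-10-24 18:44 JAR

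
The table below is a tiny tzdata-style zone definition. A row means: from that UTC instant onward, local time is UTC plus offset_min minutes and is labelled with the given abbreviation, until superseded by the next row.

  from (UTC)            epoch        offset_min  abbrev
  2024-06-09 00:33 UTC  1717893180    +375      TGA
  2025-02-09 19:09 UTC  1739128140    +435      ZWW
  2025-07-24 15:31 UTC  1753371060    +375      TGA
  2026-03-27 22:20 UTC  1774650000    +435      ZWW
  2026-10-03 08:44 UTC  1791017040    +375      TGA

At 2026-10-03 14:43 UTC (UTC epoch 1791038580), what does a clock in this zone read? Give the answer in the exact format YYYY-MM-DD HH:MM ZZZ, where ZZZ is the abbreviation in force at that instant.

2026-10-03 20:58 TGA

Query: 2026-10-03 14:43 UTC
Rule 5/5 (TGA, +06:15): 2026-10-03 08:44 UTC ≤ query < +∞
14·60 + 43 + 375 = 1258 min
1258 = 0·1440 + 1258; 1258 = 20·60 + 58 → 20:58, same day
→ 2026-10-03 20:58 TGA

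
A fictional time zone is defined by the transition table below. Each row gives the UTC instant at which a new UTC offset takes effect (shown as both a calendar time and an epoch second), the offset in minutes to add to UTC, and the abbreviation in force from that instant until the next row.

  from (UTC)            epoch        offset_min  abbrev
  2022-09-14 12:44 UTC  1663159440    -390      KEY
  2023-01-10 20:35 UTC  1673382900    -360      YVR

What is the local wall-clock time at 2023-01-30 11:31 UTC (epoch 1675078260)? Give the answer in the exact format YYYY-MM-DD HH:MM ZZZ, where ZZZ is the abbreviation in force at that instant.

Query: 2023-01-30 11:31 UTC
Rule 2/2 (YVR, -06:00): 2023-01-10 20:35 UTC ≤ query < +∞
11·60 + 31 - 360 = 331 min
331 = 0·1440 + 331; 331 = 5·60 + 31 → 05:31, same day
→ 2023-01-30 05:31 YVR

2023-01-30 05:31 YVR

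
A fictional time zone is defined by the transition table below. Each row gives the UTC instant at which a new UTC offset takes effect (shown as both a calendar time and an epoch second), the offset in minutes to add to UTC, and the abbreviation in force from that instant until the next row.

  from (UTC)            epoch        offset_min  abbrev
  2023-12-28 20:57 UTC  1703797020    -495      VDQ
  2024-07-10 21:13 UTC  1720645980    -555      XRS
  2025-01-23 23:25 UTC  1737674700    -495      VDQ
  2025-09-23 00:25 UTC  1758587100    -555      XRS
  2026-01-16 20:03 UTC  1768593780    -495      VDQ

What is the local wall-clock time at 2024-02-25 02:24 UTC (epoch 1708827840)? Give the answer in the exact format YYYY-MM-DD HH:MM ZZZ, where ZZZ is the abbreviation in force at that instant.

2024-02-24 18:09 VDQ

Query: 2024-02-25 02:24 UTC
Rule 1/5 (VDQ, -08:15): 2023-12-28 20:57 UTC ≤ query < 2024-07-10 21:13 UTC
2·60 + 24 - 495 = -351 min
-351 = -1·1440 + 1089; 1089 = 18·60 + 9 → 18:09, 2024-02-25 - 1 day = 2024-02-24
→ 2024-02-24 18:09 VDQ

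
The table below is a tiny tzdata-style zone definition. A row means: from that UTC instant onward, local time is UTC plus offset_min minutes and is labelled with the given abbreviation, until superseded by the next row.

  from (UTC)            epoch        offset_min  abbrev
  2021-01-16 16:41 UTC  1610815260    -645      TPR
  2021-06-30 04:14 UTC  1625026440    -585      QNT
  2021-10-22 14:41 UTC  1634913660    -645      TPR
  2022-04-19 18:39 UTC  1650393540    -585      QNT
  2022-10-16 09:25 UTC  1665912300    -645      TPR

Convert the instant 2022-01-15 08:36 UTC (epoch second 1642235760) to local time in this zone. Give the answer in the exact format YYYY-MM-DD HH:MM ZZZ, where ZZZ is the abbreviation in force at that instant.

Query: 2022-01-15 08:36 UTC
Rule 3/5 (TPR, -10:45): 2021-10-22 14:41 UTC ≤ query < 2022-04-19 18:39 UTC
8·60 + 36 - 645 = -129 min
-129 = -1·1440 + 1311; 1311 = 21·60 + 51 → 21:51, 2022-01-15 - 1 day = 2022-01-14
→ 2022-01-14 21:51 TPR

2022-01-14 21:51 TPR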